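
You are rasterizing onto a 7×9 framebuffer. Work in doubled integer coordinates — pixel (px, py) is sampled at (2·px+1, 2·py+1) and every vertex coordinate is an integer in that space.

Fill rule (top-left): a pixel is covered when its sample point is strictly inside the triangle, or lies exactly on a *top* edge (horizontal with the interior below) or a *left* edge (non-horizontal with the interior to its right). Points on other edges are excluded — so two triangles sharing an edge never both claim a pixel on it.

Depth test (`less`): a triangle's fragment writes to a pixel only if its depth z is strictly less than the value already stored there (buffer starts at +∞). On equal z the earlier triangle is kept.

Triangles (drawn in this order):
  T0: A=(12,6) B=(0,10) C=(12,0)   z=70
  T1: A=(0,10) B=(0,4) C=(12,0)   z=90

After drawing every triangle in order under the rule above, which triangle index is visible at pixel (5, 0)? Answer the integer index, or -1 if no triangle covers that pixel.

T0:
  2·area = 72
  edge (12, 6)→(0, 10): d=(-12,4) right/bottom  bias=-1
  edge (0, 10)→(12, 0): d=(12,-10) top-left  bias=+0
  edge (12, 0)→(12, 6): d=(0,6) right/bottom  bias=-1
    (5,0)@(11, 1): e=[64,2,6] → #
    (6,0)@(13, 1): e=[56,22,-6] → ·
    (4,1)@(9, 3): e=[48,6,18] → #
    (6,1)@(13, 3): e=[32,46,-6] → ·
    (3,2)@(7, 5): e=[32,10,30] → #
    (6,2)@(13, 5): e=[8,70,-6] → ·
    (2,3)@(5, 7): e=[16,14,42] → #
    (4,3)@(9, 7): e=[0,54,18] → ·  [on edge]
    (5,3)@(11, 7): e=[-8,74,6] → ·
    (1,4)@(3, 9): e=[0,18,54] → ·  [on edge]
    (2,4)@(5, 9): e=[-8,38,42] → ·
    (3,4)@(7, 9): e=[-16,58,30] → ·
  covered (8 px):
    · · · · · # ·
    · · · · # # ·
    · · · # # # ·
    · · # # · · ·
    · · · · · · ·
    · · · · · · ·
    · · · · · · ·
    · · · · · · ·
    · · · · · · ·
T1:
  2·area = 72
  edge (0, 10)→(0, 4): d=(0,-6) top-left  bias=+0
  edge (0, 4)→(12, 0): d=(12,-4) top-left  bias=+0
  edge (12, 0)→(0, 10): d=(-12,10) right/bottom  bias=-1
    (4,0)@(9, 1): e=[54,0,18] → #  [on edge]
    (5,0)@(11, 1): e=[66,8,-2] → ·
    (1,1)@(3, 3): e=[18,0,54] → #  [on edge]
    (2,1)@(5, 3): e=[30,8,34] → #
    (3,1)@(7, 3): e=[42,16,14] → #
    (4,1)@(9, 3): e=[54,24,-6] → ·
    (0,2)@(1, 5): e=[6,16,50] → #
    (3,2)@(7, 5): e=[42,40,-10] → ·
    (0,3)@(1, 7): e=[6,40,26] → #
    (2,3)@(5, 7): e=[30,56,-14] → ·
    (0,4)@(1, 9): e=[6,64,2] → #
    (1,4)@(3, 9): e=[18,72,-18] → ·
  covered (10 px):
    · · · · # · ·
    · # # # · · ·
    # # # · · · ·
    # # · · · · ·
    # · · · · · ·
    · · · · · · ·
    · · · · · · ·
    · · · · · · ·
    · · · · · · ·

Z-buffer (winner per pixel, '.' = empty):
  . . . . 1 0 .
  . 1 1 1 0 0 .
  1 1 1 0 0 0 .
  1 1 0 0 . . .
  1 . . . . . .
  . . . . . . .
  . . . . . . .
  . . . . . . .
  . . . . . . .

Result: 0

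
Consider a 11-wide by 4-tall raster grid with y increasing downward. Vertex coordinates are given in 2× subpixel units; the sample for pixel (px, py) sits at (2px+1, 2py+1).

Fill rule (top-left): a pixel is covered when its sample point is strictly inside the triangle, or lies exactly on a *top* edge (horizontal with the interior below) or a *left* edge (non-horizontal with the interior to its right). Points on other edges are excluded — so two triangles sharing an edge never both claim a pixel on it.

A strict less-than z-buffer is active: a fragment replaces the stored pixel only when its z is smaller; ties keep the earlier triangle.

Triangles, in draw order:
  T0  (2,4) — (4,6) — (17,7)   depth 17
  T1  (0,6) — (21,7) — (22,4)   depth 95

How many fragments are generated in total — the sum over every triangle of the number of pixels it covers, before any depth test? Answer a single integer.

T0:
  2·area = 24  (B↔C swapped to make it positive)
  edge (2, 4)→(17, 7): d=(15,3) right/bottom  bias=-1
  edge (17, 7)→(4, 6): d=(-13,-1) top-left  bias=+0
  edge (4, 6)→(2, 4): d=(-2,-2) top-left  bias=+0
    (0,1)@(1, 3): e=[-12,36,0] → .  [on edge]
    (1,2)@(3, 5): e=[12,12,0] → X  [on edge]
    (2,2)@(5, 5): e=[6,14,4] → X
    (3,2)@(7, 5): e=[0,16,8] → .  [on edge]
    (1,3)@(3, 7): e=[42,-14,-4] → .
    (2,3)@(5, 7): e=[36,-12,0] → .  [on edge]
    (8,3)@(17, 7): e=[0,0,24] → .  [on edge]
  covered (2 px):
    . . . . . . . . . . .
    . . . . . . . . . . .
    . X X . . . . . . . .
    . . . . . . . . . . .
T1:
  2·area = 64  (B↔C swapped to make it positive)
  edge (0, 6)→(22, 4): d=(22,-2) top-left  bias=+0
  edge (22, 4)→(21, 7): d=(-1,3) right/bottom  bias=-1
  edge (21, 7)→(0, 6): d=(-21,-1) top-left  bias=+0
    (5,2)@(11, 5): e=[0,32,32] → X  [on edge]
    (6,2)@(13, 5): e=[4,26,34] → X
    (7,2)@(15, 5): e=[8,20,36] → X
    (8,2)@(17, 5): e=[12,14,38] → X
    (9,2)@(19, 5): e=[16,8,40] → X
    (10,2)@(21, 5): e=[20,2,42] → X
    (5,3)@(11, 7): e=[44,30,-10] → .
    (6,3)@(13, 7): e=[48,24,-8] → .
    (7,3)@(15, 7): e=[52,18,-6] → .
    (8,3)@(17, 7): e=[56,12,-4] → .
    (9,3)@(19, 7): e=[60,6,-2] → .
    (10,3)@(21, 7): e=[64,0,0] → .  [on edge]
  covered (6 px):
    . . . . . . . . . . .
    . . . . . . . . . . .
    . . . . . X X X X X X
    . . . . . . . . . . .

Answer: 8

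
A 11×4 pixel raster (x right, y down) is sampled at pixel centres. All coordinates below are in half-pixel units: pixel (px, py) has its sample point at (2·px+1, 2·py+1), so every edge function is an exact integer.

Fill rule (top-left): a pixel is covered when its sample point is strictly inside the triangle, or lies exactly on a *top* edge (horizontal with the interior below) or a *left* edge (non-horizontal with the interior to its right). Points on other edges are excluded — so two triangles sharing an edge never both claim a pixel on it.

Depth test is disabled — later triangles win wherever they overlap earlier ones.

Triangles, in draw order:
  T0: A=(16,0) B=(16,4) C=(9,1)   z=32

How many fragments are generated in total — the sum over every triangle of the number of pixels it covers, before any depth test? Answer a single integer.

T0:
  2·area = 28
  edge (16, 0)→(16, 4): d=(0,4) right/bottom  bias=-1
  edge (16, 4)→(9, 1): d=(-7,-3) top-left  bias=+0
  edge (9, 1)→(16, 0): d=(7,-1) top-left  bias=+0
    (4,0)@(9, 1): e=[28,0,0] → #  [on edge]
    (5,0)@(11, 1): e=[20,6,2] → #
    (6,0)@(13, 1): e=[12,12,4] → #
    (7,0)@(15, 1): e=[4,18,6] → #
    (8,0)@(17, 1): e=[-4,24,8] → ·
    (4,1)@(9, 3): e=[28,-14,14] → ·
    (5,1)@(11, 3): e=[20,-8,16] → ·
    (6,1)@(13, 3): e=[12,-2,18] → ·
    (7,1)@(15, 3): e=[4,4,20] → #
    (8,1)@(17, 3): e=[-4,10,22] → ·
    (7,2)@(15, 5): e=[4,-10,34] → ·
  covered (5 px):
    · · · · # # # # · · ·
    · · · · · · · # · · ·
    · · · · · · · · · · ·
    · · · · · · · · · · ·

Result: 5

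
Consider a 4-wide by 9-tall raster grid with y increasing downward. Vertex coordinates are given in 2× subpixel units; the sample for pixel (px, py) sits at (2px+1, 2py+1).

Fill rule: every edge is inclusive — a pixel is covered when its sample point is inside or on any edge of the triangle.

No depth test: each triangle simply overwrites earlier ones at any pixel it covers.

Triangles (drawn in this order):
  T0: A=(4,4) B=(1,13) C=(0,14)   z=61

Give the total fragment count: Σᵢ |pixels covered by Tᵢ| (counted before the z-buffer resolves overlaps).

T0:
  2·area = 6
  edge (4, 4)→(1, 13): d=(-3,9) inclusive
  edge (1, 13)→(0, 14): d=(-1,1) inclusive
  edge (0, 14)→(4, 4): d=(4,-10) inclusive
    (2,0)@(5, 1): e=[0,8,-2] → .  [on edge]
    (1,3)@(3, 7): e=[0,4,2] → X  [on edge]
    (2,3)@(5, 7): e=[-18,2,22] → .
    (3,3)@(7, 7): e=[-36,0,42] → .  [on edge]
    (1,4)@(3, 9): e=[-6,2,10] → .
    (2,4)@(5, 9): e=[-24,0,30] → .  [on edge]
    (1,5)@(3, 11): e=[-12,0,18] → .  [on edge]
    (0,6)@(1, 13): e=[0,0,6] → X  [on edge]
    (1,6)@(3, 13): e=[-18,-2,26] → .
    (0,7)@(1, 15): e=[-6,-2,14] → .
  covered (2 px):
    . . . .
    . . . .
    . . . .
    . X . .
    . . . .
    . . . .
    X . . .
    . . . .
    . . . .

Result: 2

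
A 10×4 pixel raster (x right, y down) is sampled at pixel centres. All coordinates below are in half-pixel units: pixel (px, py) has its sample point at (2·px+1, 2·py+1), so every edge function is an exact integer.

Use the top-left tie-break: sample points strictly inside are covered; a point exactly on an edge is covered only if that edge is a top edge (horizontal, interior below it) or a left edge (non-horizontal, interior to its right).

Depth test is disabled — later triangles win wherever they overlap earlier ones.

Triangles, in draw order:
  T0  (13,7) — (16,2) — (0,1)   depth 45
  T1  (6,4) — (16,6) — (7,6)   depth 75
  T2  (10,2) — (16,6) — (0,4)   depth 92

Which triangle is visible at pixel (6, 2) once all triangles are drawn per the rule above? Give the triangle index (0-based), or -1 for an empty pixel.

T0:
  2·area = 83  (B↔C swapped to make it positive)
  edge (13, 7)→(0, 1): d=(-13,-6) top-left  bias=+0
  edge (0, 1)→(16, 2): d=(16,1) right/bottom  bias=-1
  edge (16, 2)→(13, 7): d=(-3,5) right/bottom  bias=-1
    (2,1)@(5, 3): e=[4,27,52] → #
    (3,1)@(7, 3): e=[16,25,42] → #
    (4,1)@(9, 3): e=[28,23,32] → #
    (5,1)@(11, 3): e=[40,21,22] → #
    (6,1)@(13, 3): e=[52,19,12] → #
    (7,1)@(15, 3): e=[64,17,2] → #
    (8,1)@(17, 3): e=[76,15,-8] → ·
    (2,2)@(5, 5): e=[-22,59,46] → ·
    (3,2)@(7, 5): e=[-10,57,36] → ·
    (4,2)@(9, 5): e=[2,55,26] → #
    (7,2)@(15, 5): e=[38,49,-4] → ·
    (4,3)@(9, 7): e=[-24,87,20] → ·
    (6,3)@(13, 7): e=[0,83,0] → ·  [on edge]
  covered (9 px):
    · · · · · · · · · ·
    · · # # # # # # · ·
    · · · · # # # · · ·
    · · · · · · · · · ·
T1:
  2·area = 18
  edge (6, 4)→(16, 6): d=(10,2) right/bottom  bias=-1
  edge (16, 6)→(7, 6): d=(-9,0) right/bottom  bias=-1
  edge (7, 6)→(6, 4): d=(-1,-2) top-left  bias=+0
    (0,1)@(1, 3): e=[0,27,-9] → ·  [on edge]
    (3,2)@(7, 5): e=[8,9,1] → #
    (4,2)@(9, 5): e=[4,9,5] → #
    (5,2)@(11, 5): e=[0,9,9] → ·  [on edge]
    (3,3)@(7, 7): e=[28,-9,-1] → ·
    (4,3)@(9, 7): e=[24,-9,3] → ·
  covered (2 px):
    · · · · · · · · · ·
    · · · · · · · · · ·
    · · · # # · · · · ·
    · · · · · · · · · ·
T2:
  2·area = 52
  edge (10, 2)→(16, 6): d=(6,4) right/bottom  bias=-1
  edge (16, 6)→(0, 4): d=(-16,-2) top-left  bias=+0
  edge (0, 4)→(10, 2): d=(10,-2) top-left  bias=+0
    (7,0)@(15, 1): e=[-26,78,0] → ·  [on edge]
    (2,1)@(5, 3): e=[26,26,0] → #  [on edge]
    (3,1)@(7, 3): e=[18,30,4] → #
    (4,1)@(9, 3): e=[10,34,8] → #
    (5,1)@(11, 3): e=[2,38,12] → #
    (6,1)@(13, 3): e=[-6,42,16] → ·
    (2,2)@(5, 5): e=[38,-6,20] → ·
    (3,2)@(7, 5): e=[30,-2,24] → ·
    (4,2)@(9, 5): e=[22,2,28] → #
    (6,2)@(13, 5): e=[6,10,36] → #
    (7,2)@(15, 5): e=[-2,14,40] → ·
    (4,3)@(9, 7): e=[34,-30,48] → ·
  covered (7 px):
    · · · · · · · · · ·
    · · # # # # · · · ·
    · · · · # # # · · ·
    · · · · · · · · · ·

Z-buffer (winner per pixel, '.' = empty):
  . . . . . . . . . .
  . . 2 2 2 2 0 0 . .
  . . . 1 2 2 2 . . .
  . . . . . . . . . .

Answer: 2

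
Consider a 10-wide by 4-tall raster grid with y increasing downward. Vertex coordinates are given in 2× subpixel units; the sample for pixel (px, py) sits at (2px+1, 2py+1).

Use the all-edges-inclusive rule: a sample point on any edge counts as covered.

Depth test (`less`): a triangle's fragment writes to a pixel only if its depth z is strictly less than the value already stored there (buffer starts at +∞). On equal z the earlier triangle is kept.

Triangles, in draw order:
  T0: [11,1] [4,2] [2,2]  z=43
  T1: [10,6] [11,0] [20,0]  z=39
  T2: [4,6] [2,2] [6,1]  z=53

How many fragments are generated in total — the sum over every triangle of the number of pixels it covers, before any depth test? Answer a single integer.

T0:
  2·area = 2
  edge (11, 1)→(4, 2): d=(-7,1) inclusive
  edge (4, 2)→(2, 2): d=(-2,0) inclusive
  edge (2, 2)→(11, 1): d=(9,-1) inclusive
    (5,0)@(11, 1): e=[0,2,0] → X  [on edge]
    (6,0)@(13, 1): e=[-2,2,2] → .
    (5,1)@(11, 3): e=[-14,-2,18] → .
  covered (1 px):
    . . . . . X . . . .
    . . . . . . . . . .
    . . . . . . . . . .
    . . . . . . . . . .
T1:
  2·area = 54
  edge (10, 6)→(11, 0): d=(1,-6) inclusive
  edge (11, 0)→(20, 0): d=(9,0) inclusive
  edge (20, 0)→(10, 6): d=(-10,6) inclusive
    (5,0)@(11, 1): e=[1,9,44] → X
    (6,0)@(13, 1): e=[13,9,32] → X
    (7,0)@(15, 1): e=[25,9,20] → X
    (8,0)@(17, 1): e=[37,9,8] → X
    (9,0)@(19, 1): e=[49,9,-4] → .
    (5,1)@(11, 3): e=[3,27,24] → X
    (7,1)@(15, 3): e=[27,27,0] → X  [on edge]
    (8,1)@(17, 3): e=[39,27,-12] → .
    (5,2)@(11, 5): e=[5,45,4] → X
    (6,2)@(13, 5): e=[17,45,-8] → .
    (7,2)@(15, 5): e=[29,45,-20] → .
    (5,3)@(11, 7): e=[7,63,-16] → .
  covered (8 px):
    . . . . . X X X X .
    . . . . . X X X . .
    . . . . . X . . . .
    . . . . . . . . . .
T2:
  2·area = 18
  edge (4, 6)→(2, 2): d=(-2,-4) inclusive
  edge (2, 2)→(6, 1): d=(4,-1) inclusive
  edge (6, 1)→(4, 6): d=(-2,5) inclusive
    (1,1)@(3, 3): e=[2,5,11] → X
    (2,1)@(5, 3): e=[10,7,1] → X
    (3,1)@(7, 3): e=[18,9,-9] → .
    (1,2)@(3, 5): e=[-2,13,7] → .
    (2,2)@(5, 5): e=[6,15,-3] → .
  covered (2 px):
    . . . . . . . . . .
    . X X . . . . . . .
    . . . . . . . . . .
    . . . . . . . . . .

Answer: 11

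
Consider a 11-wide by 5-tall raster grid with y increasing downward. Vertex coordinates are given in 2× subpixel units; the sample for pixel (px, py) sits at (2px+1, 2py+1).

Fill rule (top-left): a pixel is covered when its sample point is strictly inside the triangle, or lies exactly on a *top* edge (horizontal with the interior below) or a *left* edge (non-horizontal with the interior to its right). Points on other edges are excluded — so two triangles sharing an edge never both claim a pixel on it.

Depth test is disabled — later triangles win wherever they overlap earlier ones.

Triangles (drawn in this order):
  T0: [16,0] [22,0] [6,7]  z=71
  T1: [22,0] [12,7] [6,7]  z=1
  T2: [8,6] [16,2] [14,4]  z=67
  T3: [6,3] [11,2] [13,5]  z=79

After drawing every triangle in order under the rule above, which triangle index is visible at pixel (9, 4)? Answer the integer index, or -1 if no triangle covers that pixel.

T0:
  2·area = 42
  edge (16, 0)→(22, 0): d=(6,0) top-left  bias=+0
  edge (22, 0)→(6, 7): d=(-16,7) right/bottom  bias=-1
  edge (6, 7)→(16, 0): d=(10,-7) top-left  bias=+0
    (7,0)@(15, 1): e=[6,33,3] → #
    (8,0)@(17, 1): e=[6,19,17] → #
    (9,0)@(19, 1): e=[6,5,31] → #
    (10,0)@(21, 1): e=[6,-9,45] → ·
    (6,1)@(13, 3): e=[18,15,9] → #
    (8,1)@(17, 3): e=[18,-13,37] → ·
    (9,1)@(19, 3): e=[18,-27,51] → ·
    (4,2)@(9, 5): e=[30,11,1] → #
    (5,2)@(11, 5): e=[30,-3,15] → ·
    (6,2)@(13, 5): e=[30,-17,29] → ·
    (7,2)@(15, 5): e=[30,-31,43] → ·
    (4,3)@(9, 7): e=[42,-21,21] → ·
  covered (6 px):
    · · · · · · · # # # ·
    · · · · · · # # · · ·
    · · · · # · · · · · ·
    · · · · · · · · · · ·
    · · · · · · · · · · ·
T1:
  2·area = 42
  edge (22, 0)→(12, 7): d=(-10,7) right/bottom  bias=-1
  edge (12, 7)→(6, 7): d=(-6,0) right/bottom  bias=-1
  edge (6, 7)→(22, 0): d=(16,-7) top-left  bias=+0
    (8,1)@(17, 3): e=[5,24,13] → #
    (9,1)@(19, 3): e=[-9,24,27] → ·
    (5,2)@(11, 5): e=[27,12,3] → #
    (6,2)@(13, 5): e=[13,12,17] → #
    (7,2)@(15, 5): e=[-1,12,31] → ·
    (8,2)@(17, 5): e=[-15,12,45] → ·
    (0,3)@(1, 7): e=[77,0,-35] → ·  [on edge]
    (1,3)@(3, 7): e=[63,0,-21] → ·  [on edge]
    (2,3)@(5, 7): e=[49,0,-7] → ·  [on edge]
    (3,3)@(7, 7): e=[35,0,7] → ·  [on edge]
    (4,3)@(9, 7): e=[21,0,21] → ·  [on edge]
    (5,3)@(11, 7): e=[7,0,35] → ·  [on edge]
    (6,3)@(13, 7): e=[-7,0,49] → ·  [on edge]
    (7,3)@(15, 7): e=[-21,0,63] → ·  [on edge]
    (8,3)@(17, 7): e=[-35,0,77] → ·  [on edge]
    (9,3)@(19, 7): e=[-49,0,91] → ·  [on edge]
    (10,3)@(21, 7): e=[-63,0,105] → ·  [on edge]
  covered (3 px):
    · · · · · · · · · · ·
    · · · · · · · · # · ·
    · · · · · # # · · · ·
    · · · · · · · · · · ·
    · · · · · · · · · · ·
T2:
  2·area = 8
  edge (8, 6)→(16, 2): d=(8,-4) top-left  bias=+0
  edge (16, 2)→(14, 4): d=(-2,2) right/bottom  bias=-1
  edge (14, 4)→(8, 6): d=(-6,2) right/bottom  bias=-1
    (8,0)@(17, 1): e=[-4,0,12] → ·  [on edge]
    (7,1)@(15, 3): e=[4,0,4] → ·  [on edge]
    (8,1)@(17, 3): e=[12,-4,0] → ·  [on edge]
    (5,2)@(11, 5): e=[4,4,0] → ·  [on edge]
    (6,2)@(13, 5): e=[12,0,-4] → ·  [on edge]
    (2,3)@(5, 7): e=[-4,12,0] → ·  [on edge]
    (5,3)@(11, 7): e=[20,0,-12] → ·  [on edge]
    (4,4)@(9, 9): e=[28,0,-20] → ·  [on edge]
  covered (0 px):
    · · · · · · · · · · ·
    · · · · · · · · · · ·
    · · · · · · · · · · ·
    · · · · · · · · · · ·
    · · · · · · · · · · ·
T3:
  2·area = 17
  edge (6, 3)→(11, 2): d=(5,-1) top-left  bias=+0
  edge (11, 2)→(13, 5): d=(2,3) right/bottom  bias=-1
  edge (13, 5)→(6, 3): d=(-7,-2) top-left  bias=+0
    (3,1)@(7, 3): e=[1,14,2] → #
    (4,1)@(9, 3): e=[3,8,6] → #
    (5,1)@(11, 3): e=[5,2,10] → #
    (6,1)@(13, 3): e=[7,-4,14] → ·
    (3,2)@(7, 5): e=[11,18,-12] → ·
    (4,2)@(9, 5): e=[13,12,-8] → ·
    (5,2)@(11, 5): e=[15,6,-4] → ·
    (6,2)@(13, 5): e=[17,0,0] → ·  [on edge]
  covered (3 px):
    · · · · · · · · · · ·
    · · · # # # · · · · ·
    · · · · · · · · · · ·
    · · · · · · · · · · ·
    · · · · · · · · · · ·

Z-buffer (winner per pixel, '.' = empty):
  . . . . . . . 0 0 0 .
  . . . 3 3 3 0 0 1 . .
  . . . . 0 1 1 . . . .
  . . . . . . . . . . .
  . . . . . . . . . . .

Answer: -1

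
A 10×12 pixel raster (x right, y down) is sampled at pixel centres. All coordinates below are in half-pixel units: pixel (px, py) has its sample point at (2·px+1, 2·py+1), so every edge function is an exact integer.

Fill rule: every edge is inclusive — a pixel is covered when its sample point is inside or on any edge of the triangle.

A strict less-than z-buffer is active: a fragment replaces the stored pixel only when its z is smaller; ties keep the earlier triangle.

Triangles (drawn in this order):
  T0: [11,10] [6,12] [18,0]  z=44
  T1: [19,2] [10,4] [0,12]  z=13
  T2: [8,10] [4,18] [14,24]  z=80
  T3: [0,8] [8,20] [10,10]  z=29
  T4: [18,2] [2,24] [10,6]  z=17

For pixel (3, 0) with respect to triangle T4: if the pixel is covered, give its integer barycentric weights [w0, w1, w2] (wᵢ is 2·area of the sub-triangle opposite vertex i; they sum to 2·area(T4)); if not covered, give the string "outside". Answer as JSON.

T0:
  2·area = 36
  edge (11, 10)→(6, 12): d=(-5,2) inclusive
  edge (6, 12)→(18, 0): d=(12,-12) inclusive
  edge (18, 0)→(11, 10): d=(-7,10) inclusive
    (8,0)@(17, 1): e=[33,0,3] → #  [on edge]
    (9,0)@(19, 1): e=[29,24,-17] → ·
    (7,1)@(15, 3): e=[27,0,9] → #  [on edge]
    (8,1)@(17, 3): e=[23,24,-11] → ·
    (6,2)@(13, 5): e=[21,0,15] → #  [on edge]
    (7,2)@(15, 5): e=[17,24,-5] → ·
    (5,3)@(11, 7): e=[15,0,21] → #  [on edge]
    (7,3)@(15, 7): e=[7,48,-19] → ·
    (4,4)@(9, 9): e=[9,0,27] → #  [on edge]
    (6,4)@(13, 9): e=[1,48,-13] → ·
    (3,5)@(7, 11): e=[3,0,33] → #  [on edge]
    (4,5)@(9, 11): e=[-1,24,13] → ·
    (2,6)@(5, 13): e=[-3,0,39] → ·  [on edge]
    (1,7)@(3, 15): e=[-9,0,45] → ·  [on edge]
    (0,8)@(1, 17): e=[-15,0,51] → ·  [on edge]
  covered (8 px):
    · · · · · · · · # ·
    · · · · · · · # · ·
    · · · · · · # · · ·
    · · · · · # # · · ·
    · · · · # # · · · ·
    · · · # · · · · · ·
    · · · · · · · · · ·
    · · · · · · · · · ·
    · · · · · · · · · ·
    · · · · · · · · · ·
    · · · · · · · · · ·
    · · · · · · · · · ·
T1:
  2·area = 52  (B↔C swapped to make it positive)
  edge (19, 2)→(0, 12): d=(-19,10) inclusive
  edge (0, 12)→(10, 4): d=(10,-8) inclusive
  edge (10, 4)→(19, 2): d=(9,-2) inclusive
    (7,1)@(15, 3): e=[21,30,1] → #
    (8,1)@(17, 3): e=[1,46,5] → #
    (9,1)@(19, 3): e=[-19,62,9] → ·
    (4,2)@(9, 5): e=[43,2,7] → #
    (5,2)@(11, 5): e=[23,18,11] → #
    (6,2)@(13, 5): e=[3,34,15] → #
    (7,2)@(15, 5): e=[-17,50,19] → ·
    (8,2)@(17, 5): e=[-37,66,23] → ·
    (3,3)@(7, 7): e=[25,6,21] → #
    (5,3)@(11, 7): e=[-15,38,29] → ·
    (6,3)@(13, 7): e=[-35,54,33] → ·
    (2,4)@(5, 9): e=[7,10,35] → #
  covered (8 px):
    · · · · · · · · · ·
    · · · · · · · # # ·
    · · · · # # # · · ·
    · · · # # · · · · ·
    · · # · · · · · · ·
    · · · · · · · · · ·
    · · · · · · · · · ·
    · · · · · · · · · ·
    · · · · · · · · · ·
    · · · · · · · · · ·
    · · · · · · · · · ·
    · · · · · · · · · ·
T2:
  2·area = 104  (B↔C swapped to make it positive)
  edge (8, 10)→(14, 24): d=(6,14) inclusive
  edge (14, 24)→(4, 18): d=(-10,-6) inclusive
  edge (4, 18)→(8, 10): d=(4,-8) inclusive
    (2,1)@(5, 3): e=[0,156,-52] → ·  [on edge]
    (3,6)@(7, 13): e=[32,68,4] → #
    (4,6)@(9, 13): e=[4,80,20] → #
    (5,6)@(11, 13): e=[-24,92,36] → ·
    (3,7)@(7, 15): e=[44,48,12] → #
    (5,7)@(11, 15): e=[-12,72,44] → ·
    (2,8)@(5, 17): e=[84,16,4] → #
    (5,8)@(11, 17): e=[0,52,52] → #  [on edge]
    (6,8)@(13, 17): e=[-28,64,68] → ·
    (2,9)@(5, 19): e=[96,-4,12] → ·
    (3,9)@(7, 19): e=[68,8,28] → #
    (6,9)@(13, 19): e=[-16,44,76] → ·
    (4,10)@(9, 21): e=[52,0,52] → #  [on edge]
  covered (14 px):
    · · · · · · · · · ·
    · · · · · · · · · ·
    · · · · · · · · · ·
    · · · · · · · · · ·
    · · · · · · · · · ·
    · · · · · · · · · ·
    · · · # # · · · · ·
    · · · # # · · · · ·
    · · # # # # · · · ·
    · · · # # # · · · ·
    · · · · # # · · · ·
    · · · · · · # · · ·
T3:
  2·area = 104  (B↔C swapped to make it positive)
  edge (0, 8)→(10, 10): d=(10,2) inclusive
  edge (10, 10)→(8, 20): d=(-2,10) inclusive
  edge (8, 20)→(0, 8): d=(-8,-12) inclusive
    (5,2)@(11, 5): e=[-52,0,156] → ·  [on edge]
    (0,4)@(1, 9): e=[8,92,4] → #
    (1,4)@(3, 9): e=[4,72,28] → #
    (2,4)@(5, 9): e=[0,52,52] → #  [on edge]
    (3,4)@(7, 9): e=[-4,32,76] → ·
    (0,5)@(1, 11): e=[28,88,-12] → ·
    (1,5)@(3, 11): e=[24,68,12] → #
    (3,5)@(7, 11): e=[16,28,60] → #
    (4,5)@(9, 11): e=[12,8,84] → #
    (5,5)@(11, 11): e=[8,-12,108] → ·
    (7,5)@(15, 11): e=[0,-52,156] → ·  [on edge]
    (1,6)@(3, 13): e=[44,64,-4] → ·
    (4,7)@(9, 15): e=[52,0,52] → #  [on edge]
  covered (14 px):
    · · · · · · · · · ·
    · · · · · · · · · ·
    · · · · · · · · · ·
    · · · · · · · · · ·
    # # # · · · · · · ·
    · # # # # · · · · ·
    · · # # # · · · · ·
    · · # # # · · · · ·
    · · · # · · · · · ·
    · · · · · · · · · ·
    · · · · · · · · · ·
    · · · · · · · · · ·
T4:
  2·area = 112
  edge (18, 2)→(2, 24): d=(-16,22) inclusive
  edge (2, 24)→(10, 6): d=(8,-18) inclusive
  edge (10, 6)→(18, 2): d=(8,-4) inclusive
    (8,1)@(17, 3): e=[6,102,4] → #
    (9,1)@(19, 3): e=[-38,138,12] → ·
    (6,2)@(13, 5): e=[62,46,4] → #
    (7,2)@(15, 5): e=[18,82,12] → #
    (8,2)@(17, 5): e=[-26,118,20] → ·
    (5,3)@(11, 7): e=[74,26,12] → #
    (7,3)@(15, 7): e=[-14,98,28] → ·
    (4,4)@(9, 9): e=[86,6,20] → #
    (6,4)@(13, 9): e=[-2,78,36] → ·
    (4,5)@(9, 11): e=[54,22,36] → #
    (6,5)@(13, 11): e=[-34,94,52] → ·
    (3,6)@(7, 13): e=[66,2,44] → #
  covered (14 px):
    · · · · · · · · · ·
    · · · · · · · · # ·
    · · · · · · # # · ·
    · · · · · # # · · ·
    · · · · # # · · · ·
    · · · · # # · · · ·
    · · · # # · · · · ·
    · · · # · · · · · ·
    · · · # · · · · · ·
    · · # · · · · · · ·
    · · · · · · · · · ·
    · · · · · · · · · ·

Final: "outside"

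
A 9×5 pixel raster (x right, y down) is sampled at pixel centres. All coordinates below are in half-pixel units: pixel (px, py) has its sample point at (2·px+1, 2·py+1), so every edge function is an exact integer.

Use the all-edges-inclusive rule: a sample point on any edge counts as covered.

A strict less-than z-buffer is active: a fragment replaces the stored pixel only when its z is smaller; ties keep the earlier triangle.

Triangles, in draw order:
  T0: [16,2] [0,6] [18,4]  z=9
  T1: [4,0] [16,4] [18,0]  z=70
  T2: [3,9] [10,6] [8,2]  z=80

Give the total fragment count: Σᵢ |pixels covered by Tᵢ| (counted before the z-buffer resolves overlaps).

T0:
  2·area = 40  (B↔C swapped to make it positive)
  edge (16, 2)→(18, 4): d=(2,2) inclusive
  edge (18, 4)→(0, 6): d=(-18,2) inclusive
  edge (0, 6)→(16, 2): d=(16,-4) inclusive
    (7,0)@(15, 1): e=[0,60,-20] → ·  [on edge]
    (6,1)@(13, 3): e=[8,28,4] → #
    (7,1)@(15, 3): e=[4,24,12] → #
    (8,1)@(17, 3): e=[0,20,20] → #  [on edge]
    (2,2)@(5, 5): e=[28,8,4] → #
    (3,2)@(7, 5): e=[24,4,12] → #
    (4,2)@(9, 5): e=[20,0,20] → #  [on edge]
    (5,2)@(11, 5): e=[16,-4,28] → ·
    (6,2)@(13, 5): e=[12,-8,36] → ·
    (7,2)@(15, 5): e=[8,-12,44] → ·
    (8,2)@(17, 5): e=[4,-16,52] → ·
    (2,3)@(5, 7): e=[32,-28,36] → ·
  covered (6 px):
    · · · · · · · · ·
    · · · · · · # # #
    · · # # # · · · ·
    · · · · · · · · ·
    · · · · · · · · ·
T1:
  2·area = 56  (B↔C swapped to make it positive)
  edge (4, 0)→(18, 0): d=(14,0) inclusive
  edge (18, 0)→(16, 4): d=(-2,4) inclusive
  edge (16, 4)→(4, 0): d=(-12,-4) inclusive
    (3,0)@(7, 1): e=[14,42,0] → #  [on edge]
    (4,0)@(9, 1): e=[14,34,8] → #
    (5,0)@(11, 1): e=[14,26,16] → #
    (6,0)@(13, 1): e=[14,18,24] → #
    (7,0)@(15, 1): e=[14,10,32] → #
    (8,0)@(17, 1): e=[14,2,40] → #
    (3,1)@(7, 3): e=[42,38,-24] → ·
    (4,1)@(9, 3): e=[42,30,-16] → ·
    (5,1)@(11, 3): e=[42,22,-8] → ·
    (6,1)@(13, 3): e=[42,14,0] → #  [on edge]
    (8,1)@(17, 3): e=[42,-2,16] → ·
    (6,2)@(13, 5): e=[70,10,-24] → ·
  covered (8 px):
    · · · # # # # # #
    · · · · · · # # ·
    · · · · · · · · ·
    · · · · · · · · ·
    · · · · · · · · ·
T2:
  2·area = 34  (B↔C swapped to make it positive)
  edge (3, 9)→(8, 2): d=(5,-7) inclusive
  edge (8, 2)→(10, 6): d=(2,4) inclusive
  edge (10, 6)→(3, 9): d=(-7,3) inclusive
    (8,1)@(17, 3): e=[68,-34,0] → ·  [on edge]
    (3,2)@(7, 5): e=[8,10,16] → #
    (4,2)@(9, 5): e=[22,2,10] → #
    (5,2)@(11, 5): e=[36,-6,4] → ·
    (2,3)@(5, 7): e=[4,22,8] → #
    (4,3)@(9, 7): e=[32,6,-4] → ·
    (1,4)@(3, 9): e=[0,34,0] → #  [on edge]
    (2,4)@(5, 9): e=[14,26,-6] → ·
    (3,4)@(7, 9): e=[28,18,-12] → ·
  covered (5 px):
    · · · · · · · · ·
    · · · · · · · · ·
    · · · # # · · · ·
    · · # # · · · · ·
    · # · · · · · · ·

Final: 19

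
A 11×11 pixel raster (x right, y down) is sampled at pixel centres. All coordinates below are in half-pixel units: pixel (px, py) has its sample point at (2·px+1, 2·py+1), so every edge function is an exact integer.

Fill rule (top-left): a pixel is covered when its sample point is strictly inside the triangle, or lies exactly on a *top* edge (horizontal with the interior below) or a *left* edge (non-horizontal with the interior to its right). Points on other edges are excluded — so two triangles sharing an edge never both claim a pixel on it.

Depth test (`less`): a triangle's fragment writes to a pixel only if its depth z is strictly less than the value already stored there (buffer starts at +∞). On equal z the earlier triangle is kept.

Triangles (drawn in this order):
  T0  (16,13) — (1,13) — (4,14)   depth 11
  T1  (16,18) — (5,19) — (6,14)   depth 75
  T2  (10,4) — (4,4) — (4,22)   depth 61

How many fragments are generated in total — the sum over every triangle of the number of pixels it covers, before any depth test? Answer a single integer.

T0:
  2·area = 15  (B↔C swapped to make it positive)
  edge (16, 13)→(4, 14): d=(-12,1) right/bottom  bias=-1
  edge (4, 14)→(1, 13): d=(-3,-1) top-left  bias=+0
  edge (1, 13)→(16, 13): d=(15,0) top-left  bias=+0
    (0,6)@(1, 13): e=[15,0,0] → X  [on edge]
    (1,6)@(3, 13): e=[13,2,0] → X  [on edge]
    (2,6)@(5, 13): e=[11,4,0] → X  [on edge]
    (3,6)@(7, 13): e=[9,6,0] → X  [on edge]
    (4,6)@(9, 13): e=[7,8,0] → X  [on edge]
    (5,6)@(11, 13): e=[5,10,0] → X  [on edge]
    (6,6)@(13, 13): e=[3,12,0] → X  [on edge]
    (7,6)@(15, 13): e=[1,14,0] → X  [on edge]
    (8,6)@(17, 13): e=[-1,16,0] → .  [on edge]
    (9,6)@(19, 13): e=[-3,18,0] → .  [on edge]
    (10,6)@(21, 13): e=[-5,20,0] → .  [on edge]
    (0,7)@(1, 15): e=[-9,-6,30] → .
    (3,7)@(7, 15): e=[-15,0,30] → .  [on edge]
    (6,8)@(13, 17): e=[-45,0,60] → .  [on edge]
    (9,9)@(19, 19): e=[-75,0,90] → .  [on edge]
  covered (8 px):
    . . . . . . . . . . .
    . . . . . . . . . . .
    . . . . . . . . . . .
    . . . . . . . . . . .
    . . . . . . . . . . .
    . . . . . . . . . . .
    X X X X X X X X . . .
    . . . . . . . . . . .
    . . . . . . . . . . .
    . . . . . . . . . . .
    . . . . . . . . . . .
T1:
  2·area = 54
  edge (16, 18)→(5, 19): d=(-11,1) right/bottom  bias=-1
  edge (5, 19)→(6, 14): d=(1,-5) top-left  bias=+0
  edge (6, 14)→(16, 18): d=(10,4) right/bottom  bias=-1
    (3,4)@(7, 9): e=[108,0,-54] → .  [on edge]
    (3,7)@(7, 15): e=[42,6,6] → X
    (4,7)@(9, 15): e=[40,16,-2] → .
    (3,8)@(7, 17): e=[20,8,26] → X
    (4,8)@(9, 17): e=[18,18,18] → X
    (5,8)@(11, 17): e=[16,28,10] → X
    (6,8)@(13, 17): e=[14,38,2] → X
    (7,8)@(15, 17): e=[12,48,-6] → .
    (2,9)@(5, 19): e=[0,0,54] → .  [on edge]
    (3,9)@(7, 19): e=[-2,10,46] → .
    (4,9)@(9, 19): e=[-4,20,38] → .
    (5,9)@(11, 19): e=[-6,30,30] → .
  covered (5 px):
    . . . . . . . . . . .
    . . . . . . . . . . .
    . . . . . . . . . . .
    . . . . . . . . . . .
    . . . . . . . . . . .
    . . . . . . . . . . .
    . . . . . . . . . . .
    . . . X . . . . . . .
    . . . X X X X . . . .
    . . . . . . . . . . .
    . . . . . . . . . . .
T2:
  2·area = 108  (B↔C swapped to make it positive)
  edge (10, 4)→(4, 22): d=(-6,18) right/bottom  bias=-1
  edge (4, 22)→(4, 4): d=(0,-18) top-left  bias=+0
  edge (4, 4)→(10, 4): d=(6,0) top-left  bias=+0
    (5,0)@(11, 1): e=[0,126,-18] → .  [on edge]
    (2,2)@(5, 5): e=[84,18,6] → X
    (3,2)@(7, 5): e=[48,54,6] → X
    (4,2)@(9, 5): e=[12,90,6] → X
    (5,2)@(11, 5): e=[-24,126,6] → .
    (2,3)@(5, 7): e=[72,18,18] → X
    (4,3)@(9, 7): e=[0,90,18] → .  [on edge]
    (2,4)@(5, 9): e=[60,18,30] → X
    (4,4)@(9, 9): e=[-12,90,30] → .
    (2,5)@(5, 11): e=[48,18,42] → X
    (4,5)@(9, 11): e=[-24,90,42] → .
    (2,6)@(5, 13): e=[36,18,54] → X
    (3,6)@(7, 13): e=[0,54,54] → .  [on edge]
    (2,9)@(5, 19): e=[0,18,90] → .  [on edge]
  covered (12 px):
    . . . . . . . . . . .
    . . . . . . . . . . .
    . . X X X . . . . . .
    . . X X . . . . . . .
    . . X X . . . . . . .
    . . X X . . . . . . .
    . . X . . . . . . . .
    . . X . . . . . . . .
    . . X . . . . . . . .
    . . . . . . . . . . .
    . . . . . . . . . . .

Answer: 25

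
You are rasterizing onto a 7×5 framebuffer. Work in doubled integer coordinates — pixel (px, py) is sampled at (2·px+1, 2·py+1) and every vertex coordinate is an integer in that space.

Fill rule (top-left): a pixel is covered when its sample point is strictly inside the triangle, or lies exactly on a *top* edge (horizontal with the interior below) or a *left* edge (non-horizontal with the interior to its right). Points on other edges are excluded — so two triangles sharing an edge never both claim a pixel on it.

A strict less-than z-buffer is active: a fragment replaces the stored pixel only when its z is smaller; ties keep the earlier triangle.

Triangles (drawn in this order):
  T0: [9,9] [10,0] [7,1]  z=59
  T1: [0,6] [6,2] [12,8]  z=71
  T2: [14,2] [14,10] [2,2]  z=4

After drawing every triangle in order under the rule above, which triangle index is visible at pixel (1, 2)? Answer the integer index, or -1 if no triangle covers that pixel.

T0:
  2·area = 26  (B↔C swapped to make it positive)
  edge (9, 9)→(7, 1): d=(-2,-8) top-left  bias=+0
  edge (7, 1)→(10, 0): d=(3,-1) top-left  bias=+0
  edge (10, 0)→(9, 9): d=(-1,9) right/bottom  bias=-1
    (3,0)@(7, 1): e=[0,0,26] → #  [on edge]
    (4,0)@(9, 1): e=[16,2,8] → #
    (5,0)@(11, 1): e=[32,4,-10] → ·
    (0,1)@(1, 3): e=[-52,0,78] → ·  [on edge]
    (3,1)@(7, 3): e=[-4,6,24] → ·
    (4,1)@(9, 3): e=[12,8,6] → #
    (5,1)@(11, 3): e=[28,10,-12] → ·
    (4,2)@(9, 5): e=[8,14,4] → #
    (5,2)@(11, 5): e=[24,16,-14] → ·
    (4,3)@(9, 7): e=[4,20,2] → #
    (5,3)@(11, 7): e=[20,22,-16] → ·
    (4,4)@(9, 9): e=[0,26,0] → ·  [on edge]
  covered (5 px):
    · · · # # · ·
    · · · · # · ·
    · · · · # · ·
    · · · · # · ·
    · · · · · · ·
T1:
  2·area = 60
  edge (0, 6)→(6, 2): d=(6,-4) top-left  bias=+0
  edge (6, 2)→(12, 8): d=(6,6) right/bottom  bias=-1
  edge (12, 8)→(0, 6): d=(-12,-2) top-left  bias=+0
    (2,0)@(5, 1): e=[-10,0,70] → ·  [on edge]
    (2,1)@(5, 3): e=[2,12,46] → #
    (3,1)@(7, 3): e=[10,0,50] → ·  [on edge]
    (1,2)@(3, 5): e=[6,36,18] → #
    (3,2)@(7, 5): e=[22,12,26] → #
    (4,2)@(9, 5): e=[30,0,30] → ·  [on edge]
    (1,3)@(3, 7): e=[18,48,-6] → ·
    (2,3)@(5, 7): e=[26,36,-2] → ·
    (3,3)@(7, 7): e=[34,24,2] → #
    (4,3)@(9, 7): e=[42,12,6] → #
    (5,3)@(11, 7): e=[50,0,10] → ·  [on edge]
    (3,4)@(7, 9): e=[46,36,-22] → ·
    (6,4)@(13, 9): e=[70,0,-10] → ·  [on edge]
  covered (6 px):
    · · · · · · ·
    · · # · · · ·
    · # # # · · ·
    · · · # # · ·
    · · · · · · ·
T2:
  2·area = 96
  edge (14, 2)→(14, 10): d=(0,8) right/bottom  bias=-1
  edge (14, 10)→(2, 2): d=(-12,-8) top-left  bias=+0
  edge (2, 2)→(14, 2): d=(12,0) top-left  bias=+0
    (2,1)@(5, 3): e=[72,12,12] → #
    (3,1)@(7, 3): e=[56,28,12] → #
    (4,1)@(9, 3): e=[40,44,12] → #
    (5,1)@(11, 3): e=[24,60,12] → #
    (6,1)@(13, 3): e=[8,76,12] → #
    (2,2)@(5, 5): e=[72,-12,36] → ·
    (3,2)@(7, 5): e=[56,4,36] → #
    (3,3)@(7, 7): e=[56,-20,60] → ·
    (4,3)@(9, 7): e=[40,-4,60] → ·
    (5,3)@(11, 7): e=[24,12,60] → #
    (5,4)@(11, 9): e=[24,-12,84] → ·
    (6,4)@(13, 9): e=[8,4,84] → #
  covered (12 px):
    · · · · · · ·
    · · # # # # #
    · · · # # # #
    · · · · · # #
    · · · · · · #

Z-buffer (winner per pixel, '.' = empty):
  . . . 0 0 . .
  . . 2 2 2 2 2
  . 1 1 2 2 2 2
  . . . 1 0 2 2
  . . . . . . 2

Answer: 1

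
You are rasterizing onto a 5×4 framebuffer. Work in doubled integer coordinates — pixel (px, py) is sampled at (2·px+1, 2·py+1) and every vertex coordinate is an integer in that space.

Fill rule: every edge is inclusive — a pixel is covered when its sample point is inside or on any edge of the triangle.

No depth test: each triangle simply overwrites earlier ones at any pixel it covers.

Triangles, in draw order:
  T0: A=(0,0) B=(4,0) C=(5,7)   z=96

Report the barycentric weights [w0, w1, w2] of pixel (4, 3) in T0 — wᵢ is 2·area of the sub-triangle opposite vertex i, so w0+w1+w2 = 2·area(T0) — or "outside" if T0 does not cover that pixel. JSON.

T0:
  2·area = 28
  edge (0, 0)→(4, 0): d=(4,0) inclusive
  edge (4, 0)→(5, 7): d=(1,7) inclusive
  edge (5, 7)→(0, 0): d=(-5,-7) inclusive
    (0,0)@(1, 1): e=[4,22,2] → █
    (1,0)@(3, 1): e=[4,8,16] → █
    (2,0)@(5, 1): e=[4,-6,30] → ·
    (0,1)@(1, 3): e=[12,24,-8] → ·
    (1,1)@(3, 3): e=[12,10,6] → █
    (2,1)@(5, 3): e=[12,-4,20] → ·
    (1,2)@(3, 5): e=[20,12,-4] → ·
    (2,3)@(5, 7): e=[28,0,0] → █  [on edge]
    (3,3)@(7, 7): e=[28,-14,14] → ·
  covered (4 px):
    █ █ · · ·
    · █ · · ·
    · · · · ·
    · · █ · ·

Answer: "outside"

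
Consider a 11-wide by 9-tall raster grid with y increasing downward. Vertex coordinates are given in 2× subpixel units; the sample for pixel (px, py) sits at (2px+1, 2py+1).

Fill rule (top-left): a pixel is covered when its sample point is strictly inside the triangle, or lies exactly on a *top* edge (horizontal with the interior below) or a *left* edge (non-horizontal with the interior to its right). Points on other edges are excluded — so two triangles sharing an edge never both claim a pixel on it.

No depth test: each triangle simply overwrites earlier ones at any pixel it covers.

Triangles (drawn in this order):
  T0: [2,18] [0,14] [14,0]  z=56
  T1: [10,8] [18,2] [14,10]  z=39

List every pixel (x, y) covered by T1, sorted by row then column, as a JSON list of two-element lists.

T0:
  2·area = 84
  edge (2, 18)→(0, 14): d=(-2,-4) top-left  bias=+0
  edge (0, 14)→(14, 0): d=(14,-14) top-left  bias=+0
  edge (14, 0)→(2, 18): d=(-12,18) right/bottom  bias=-1
    (6,0)@(13, 1): e=[78,0,6] → #  [on edge]
    (7,0)@(15, 1): e=[86,28,-30] → ·
    (5,1)@(11, 3): e=[66,0,18] → #  [on edge]
    (6,1)@(13, 3): e=[74,28,-18] → ·
    (4,2)@(9, 5): e=[54,0,30] → #  [on edge]
    (5,2)@(11, 5): e=[62,28,-6] → ·
    (3,3)@(7, 7): e=[42,0,42] → #  [on edge]
    (5,3)@(11, 7): e=[58,56,-30] → ·
    (2,4)@(5, 9): e=[30,0,54] → #  [on edge]
    (4,4)@(9, 9): e=[46,56,-18] → ·
    (1,5)@(3, 11): e=[18,0,66] → #  [on edge]
    (3,5)@(7, 11): e=[34,56,-6] → ·
    (0,6)@(1, 13): e=[6,0,78] → #  [on edge]
  covered (14 px):
    · · · · · · # · · · ·
    · · · · · # · · · · ·
    · · · · # · · · · · ·
    · · · # # · · · · · ·
    · · # # · · · · · · ·
    · # # · · · · · · · ·
    # # # · · · · · · · ·
    # # · · · · · · · · ·
    · · · · · · · · · · ·
T1:
  2·area = 40
  edge (10, 8)→(18, 2): d=(8,-6) top-left  bias=+0
  edge (18, 2)→(14, 10): d=(-4,8) right/bottom  bias=-1
  edge (14, 10)→(10, 8): d=(-4,-2) top-left  bias=+0
    (8,1)@(17, 3): e=[2,4,34] → #
    (9,1)@(19, 3): e=[14,-12,38] → ·
    (7,2)@(15, 5): e=[6,12,22] → #
    (8,2)@(17, 5): e=[18,-4,26] → ·
    (6,3)@(13, 7): e=[10,20,10] → #
    (8,3)@(17, 7): e=[34,-12,18] → ·
    (6,4)@(13, 9): e=[26,12,2] → #
    (7,4)@(15, 9): e=[38,-4,6] → ·
    (6,5)@(13, 11): e=[42,4,-6] → ·
  covered (5 px):
    · · · · · · · · · · ·
    · · · · · · · · # · ·
    · · · · · · · # · · ·
    · · · · · · # # · · ·
    · · · · · · # · · · ·
    · · · · · · · · · · ·
    · · · · · · · · · · ·
    · · · · · · · · · · ·
    · · · · · · · · · · ·

Final: [[8,1],[7,2],[6,3],[7,3],[6,4]]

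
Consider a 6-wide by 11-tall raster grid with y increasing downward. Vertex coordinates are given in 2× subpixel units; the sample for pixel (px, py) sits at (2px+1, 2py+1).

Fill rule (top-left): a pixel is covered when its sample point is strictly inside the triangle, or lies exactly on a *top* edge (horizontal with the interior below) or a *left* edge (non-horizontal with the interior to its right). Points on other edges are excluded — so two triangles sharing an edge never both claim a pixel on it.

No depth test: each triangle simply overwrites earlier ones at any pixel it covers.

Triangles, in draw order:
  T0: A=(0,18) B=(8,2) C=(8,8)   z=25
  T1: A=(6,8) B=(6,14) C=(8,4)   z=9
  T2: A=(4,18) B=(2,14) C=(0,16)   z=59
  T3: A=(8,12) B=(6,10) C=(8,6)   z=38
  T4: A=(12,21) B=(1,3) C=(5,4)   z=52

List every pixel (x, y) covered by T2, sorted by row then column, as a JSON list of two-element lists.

T0:
  2·area = 48
  edge (0, 18)→(8, 2): d=(8,-16) top-left  bias=+0
  edge (8, 2)→(8, 8): d=(0,6) right/bottom  bias=-1
  edge (8, 8)→(0, 18): d=(-8,10) right/bottom  bias=-1
    (3,2)@(7, 5): e=[8,6,34] → █
    (4,2)@(9, 5): e=[40,-6,14] → ·
    (3,3)@(7, 7): e=[24,6,18] → █
    (4,3)@(9, 7): e=[56,-6,-2] → ·
    (2,4)@(5, 9): e=[8,18,22] → █
    (4,4)@(9, 9): e=[72,-6,-18] → ·
    (2,5)@(5, 11): e=[24,18,6] → █
    (3,5)@(7, 11): e=[56,6,-14] → ·
    (1,6)@(3, 13): e=[8,30,10] → █
    (2,6)@(5, 13): e=[40,18,-10] → ·
    (1,7)@(3, 15): e=[24,30,-6] → ·
  covered (6 px):
    · · · · · ·
    · · · · · ·
    · · · █ · ·
    · · · █ · ·
    · · █ █ · ·
    · · █ · · ·
    · █ · · · ·
    · · · · · ·
    · · · · · ·
    · · · · · ·
    · · · · · ·
T1:
  2·area = 12  (B↔C swapped to make it positive)
  edge (6, 8)→(8, 4): d=(2,-4) top-left  bias=+0
  edge (8, 4)→(6, 14): d=(-2,10) right/bottom  bias=-1
  edge (6, 14)→(6, 8): d=(0,-6) top-left  bias=+0
    (3,3)@(7, 7): e=[2,4,6] → █
    (4,3)@(9, 7): e=[10,-16,18] → ·
    (3,4)@(7, 9): e=[6,0,6] → ·  [on edge]
    (2,9)@(5, 19): e=[18,0,-6] → ·  [on edge]
  covered (1 px):
    · · · · · ·
    · · · · · ·
    · · · · · ·
    · · · █ · ·
    · · · · · ·
    · · · · · ·
    · · · · · ·
    · · · · · ·
    · · · · · ·
    · · · · · ·
    · · · · · ·
T2:
  2·area = 12  (B↔C swapped to make it positive)
  edge (4, 18)→(0, 16): d=(-4,-2) top-left  bias=+0
  edge (0, 16)→(2, 14): d=(2,-2) top-left  bias=+0
  edge (2, 14)→(4, 18): d=(2,4) right/bottom  bias=-1
    (5,2)@(11, 5): e=[66,0,-54] → ·  [on edge]
    (4,3)@(9, 7): e=[54,0,-42] → ·  [on edge]
    (3,4)@(7, 9): e=[42,0,-30] → ·  [on edge]
    (2,5)@(5, 11): e=[30,0,-18] → ·  [on edge]
    (1,6)@(3, 13): e=[18,0,-6] → ·  [on edge]
    (0,7)@(1, 15): e=[6,0,6] → █  [on edge]
    (1,7)@(3, 15): e=[10,4,-2] → ·
    (0,8)@(1, 17): e=[-2,4,10] → ·
    (1,8)@(3, 17): e=[2,8,2] → █
    (2,8)@(5, 17): e=[6,12,-6] → ·
    (1,9)@(3, 19): e=[-6,12,6] → ·
  covered (2 px):
    · · · · · ·
    · · · · · ·
    · · · · · ·
    · · · · · ·
    · · · · · ·
    · · · · · ·
    · · · · · ·
    █ · · · · ·
    · █ · · · ·
    · · · · · ·
    · · · · · ·
T3:
  2·area = 12
  edge (8, 12)→(6, 10): d=(-2,-2) top-left  bias=+0
  edge (6, 10)→(8, 6): d=(2,-4) top-left  bias=+0
  edge (8, 6)→(8, 12): d=(0,6) right/bottom  bias=-1
    (0,2)@(1, 5): e=[0,-30,42] → ·  [on edge]
    (1,3)@(3, 7): e=[0,-18,30] → ·  [on edge]
    (2,4)@(5, 9): e=[0,-6,18] → ·  [on edge]
    (3,4)@(7, 9): e=[4,2,6] → █
    (4,4)@(9, 9): e=[8,10,-6] → ·
    (3,5)@(7, 11): e=[0,6,6] → █  [on edge]
    (4,5)@(9, 11): e=[4,14,-6] → ·
    (3,6)@(7, 13): e=[-4,10,6] → ·
    (4,6)@(9, 13): e=[0,18,-6] → ·  [on edge]
    (5,7)@(11, 15): e=[0,30,-18] → ·  [on edge]
  covered (2 px):
    · · · · · ·
    · · · · · ·
    · · · · · ·
    · · · · · ·
    · · · █ · ·
    · · · █ · ·
    · · · · · ·
    · · · · · ·
    · · · · · ·
    · · · · · ·
    · · · · · ·
T4:
  2·area = 61
  edge (12, 21)→(1, 3): d=(-11,-18) top-left  bias=+0
  edge (1, 3)→(5, 4): d=(4,1) right/bottom  bias=-1
  edge (5, 4)→(12, 21): d=(7,17) right/bottom  bias=-1
    (0,1)@(1, 3): e=[0,0,61] → ·  [on edge]
    (1,2)@(3, 5): e=[14,6,41] → █
    (2,2)@(5, 5): e=[50,4,7] → █
    (3,2)@(7, 5): e=[86,2,-27] → ·
    (4,2)@(9, 5): e=[122,0,-61] → ·  [on edge]
    (1,3)@(3, 7): e=[-8,14,55] → ·
    (2,3)@(5, 7): e=[28,12,21] → █
    (3,3)@(7, 7): e=[64,10,-13] → ·
    (2,4)@(5, 9): e=[6,20,35] → █
    (3,4)@(7, 9): e=[42,18,1] → █
    (4,4)@(9, 9): e=[78,16,-33] → ·
    (2,5)@(5, 11): e=[-16,28,49] → ·
  covered (8 px):
    · · · · · ·
    · · · · · ·
    · █ █ · · ·
    · · █ · · ·
    · · █ █ · ·
    · · · █ · ·
    · · · · · ·
    · · · · █ ·
    · · · · · ·
    · · · · · █
    · · · · · ·

Answer: [[0,7],[1,8]]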